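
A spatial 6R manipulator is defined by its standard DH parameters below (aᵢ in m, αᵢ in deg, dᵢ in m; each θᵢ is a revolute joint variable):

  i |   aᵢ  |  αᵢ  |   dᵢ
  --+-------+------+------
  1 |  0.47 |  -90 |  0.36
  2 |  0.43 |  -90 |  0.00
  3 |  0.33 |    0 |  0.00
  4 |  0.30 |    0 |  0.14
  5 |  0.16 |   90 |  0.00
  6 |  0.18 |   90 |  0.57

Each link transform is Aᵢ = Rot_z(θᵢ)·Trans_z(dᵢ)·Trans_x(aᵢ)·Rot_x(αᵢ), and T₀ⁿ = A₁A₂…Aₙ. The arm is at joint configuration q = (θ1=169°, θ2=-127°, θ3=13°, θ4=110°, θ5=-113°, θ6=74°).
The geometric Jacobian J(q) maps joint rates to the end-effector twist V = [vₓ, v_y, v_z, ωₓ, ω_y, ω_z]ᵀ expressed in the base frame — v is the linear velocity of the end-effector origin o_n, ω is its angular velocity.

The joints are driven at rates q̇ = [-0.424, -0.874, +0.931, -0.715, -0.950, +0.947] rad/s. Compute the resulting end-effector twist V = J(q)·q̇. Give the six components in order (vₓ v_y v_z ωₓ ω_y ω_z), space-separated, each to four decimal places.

o_n = [-0.2169, -0.1607, 1.2620]
J₁: ẑ×o_n = [0.1607, -0.2169, 0.0000], ω = ẑ
J2: z=[-0.1908, -0.9816, 0.0000] o=[-0.4614, 0.0897, 0.3600] → [-0.8854, 0.1721, 0.2878, -0.1908, -0.9816, 0.0000]
J3: z=[-0.7840, 0.1524, 0.6018] o=[-0.2073, 0.0403, 0.7034] → [0.2061, 0.4322, 0.1590, -0.7840, 0.1524, 0.6018]
J4: z=[-0.7840, 0.1524, 0.6018] o=[-0.0032, 0.0762, 0.9602] → [0.1886, 0.1080, 0.2183, -0.7840, 0.1524, 0.6018]
J5: z=[-0.7840, 0.1524, 0.6018] o=[-0.1615, 0.3633, 0.9140] → [0.3684, 0.2395, 0.4192, -0.7840, 0.1524, 0.6018]
J6: z=[-0.0853, -0.9867, 0.1387] o=[-0.0631, 0.3725, 1.0398] → [-0.1453, -0.0024, -0.1062, -0.0853, -0.9867, 0.1387]
V = J·q̇ = [0.2752, 0.0369, -0.7584, 0.6614, -0.1883, -0.7344]

0.2752 0.0369 -0.7584 0.6614 -0.1883 -0.7344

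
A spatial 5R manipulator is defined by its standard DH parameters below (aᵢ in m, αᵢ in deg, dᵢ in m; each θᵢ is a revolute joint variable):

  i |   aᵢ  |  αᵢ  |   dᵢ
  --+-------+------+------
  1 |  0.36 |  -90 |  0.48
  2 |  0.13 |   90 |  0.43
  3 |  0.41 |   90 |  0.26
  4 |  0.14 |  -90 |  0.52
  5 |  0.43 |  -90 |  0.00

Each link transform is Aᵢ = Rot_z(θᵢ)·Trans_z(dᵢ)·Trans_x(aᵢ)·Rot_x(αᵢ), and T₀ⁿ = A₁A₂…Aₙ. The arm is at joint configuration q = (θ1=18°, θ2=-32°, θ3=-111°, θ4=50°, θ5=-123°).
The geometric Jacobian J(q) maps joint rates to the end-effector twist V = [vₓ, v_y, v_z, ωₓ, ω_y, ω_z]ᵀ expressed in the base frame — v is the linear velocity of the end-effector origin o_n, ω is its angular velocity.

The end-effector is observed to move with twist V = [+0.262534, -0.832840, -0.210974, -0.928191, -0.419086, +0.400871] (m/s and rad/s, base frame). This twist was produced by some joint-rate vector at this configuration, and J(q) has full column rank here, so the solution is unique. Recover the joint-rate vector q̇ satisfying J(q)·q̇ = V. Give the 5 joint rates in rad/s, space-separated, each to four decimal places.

o_n = [-0.5411, 0.2651, 0.2062]
J₁: ẑ×o_n = [-0.2651, -0.5411, 0.0000], ω = ẑ
J2: z=[-0.3090, 0.9511, 0.0000] o=[0.3424, 0.1112, 0.4800] → [-0.2604, -0.0846, 0.7927, -0.3090, 0.9511, 0.0000]
J3: z=[-0.5040, -0.1638, 0.8480] o=[0.3144, 0.5543, 0.5489] → [0.3013, -0.8982, 0.0056, -0.5040, -0.1638, 0.8480]
J4: z=[-0.8637, 0.0962, -0.4947] o=[0.1831, 0.1092, 0.6915] → [0.0305, -0.0609, -0.0651, -0.8637, 0.0962, -0.4947]
J5: z=[-0.3235, 0.6468, 0.6906] o=[-0.3201, 0.0532, 0.5081] → [-0.3416, -0.2503, 0.0744, -0.3235, 0.6468, 0.6906]
q̇ = J⁺·V = [0.5110, -0.1650, 0.6770, 0.8750, -0.3640]

0.5110 -0.1650 0.6770 0.8750 -0.3640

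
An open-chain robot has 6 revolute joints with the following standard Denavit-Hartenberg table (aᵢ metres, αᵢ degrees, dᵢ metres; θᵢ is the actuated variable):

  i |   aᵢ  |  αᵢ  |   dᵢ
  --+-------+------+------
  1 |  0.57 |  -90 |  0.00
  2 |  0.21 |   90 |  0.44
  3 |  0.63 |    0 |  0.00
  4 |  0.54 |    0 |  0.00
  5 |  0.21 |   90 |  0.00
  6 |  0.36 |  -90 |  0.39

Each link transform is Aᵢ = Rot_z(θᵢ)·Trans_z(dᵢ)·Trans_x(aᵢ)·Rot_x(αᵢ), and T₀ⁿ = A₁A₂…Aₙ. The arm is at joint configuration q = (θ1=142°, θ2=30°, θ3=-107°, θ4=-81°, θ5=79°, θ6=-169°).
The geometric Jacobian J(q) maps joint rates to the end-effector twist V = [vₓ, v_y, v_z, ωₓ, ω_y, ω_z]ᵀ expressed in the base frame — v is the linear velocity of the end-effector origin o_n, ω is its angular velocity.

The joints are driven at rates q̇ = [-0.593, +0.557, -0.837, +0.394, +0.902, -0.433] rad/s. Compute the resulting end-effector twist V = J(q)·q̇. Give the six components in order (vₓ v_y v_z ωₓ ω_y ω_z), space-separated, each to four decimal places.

-0.1356 -0.3769 0.8434 -0.7164 0.0317 -0.4002

o_n = [0.0371, -0.2514, 0.3560]
J₁: ẑ×o_n = [0.2514, 0.0371, -0.0000], ω = ẑ
J2: z=[-0.6157, -0.7880, 0.0000] o=[-0.4492, 0.3509, 0.0000] → [-0.2805, 0.2192, 0.7540, -0.6157, -0.7880, 0.0000]
J3: z=[-0.3940, 0.3078, 0.8660] o=[-0.8634, 0.1162, -0.1050] → [0.4602, 0.9615, -0.1324, -0.3940, 0.3078, 0.8660]
J4: z=[-0.3940, 0.3078, 0.8660] o=[-0.3667, 0.4927, -0.0129] → [0.7580, 0.4951, 0.1688, -0.3940, 0.3078, 0.8660]
J5: z=[-0.3940, 0.3078, 0.8660] o=[-0.0481, 0.1484, 0.2545] → [0.3775, 0.1138, 0.1313, -0.3940, 0.3078, 0.8660]
J6: z=[0.4448, -0.7607, 0.4728] o=[0.1208, 0.2684, 0.2887] → [0.1945, -0.0695, -0.2949, 0.4448, -0.7607, 0.4728]
V = J·q̇ = [-0.1356, -0.3769, 0.8434, -0.7164, 0.0317, -0.4002]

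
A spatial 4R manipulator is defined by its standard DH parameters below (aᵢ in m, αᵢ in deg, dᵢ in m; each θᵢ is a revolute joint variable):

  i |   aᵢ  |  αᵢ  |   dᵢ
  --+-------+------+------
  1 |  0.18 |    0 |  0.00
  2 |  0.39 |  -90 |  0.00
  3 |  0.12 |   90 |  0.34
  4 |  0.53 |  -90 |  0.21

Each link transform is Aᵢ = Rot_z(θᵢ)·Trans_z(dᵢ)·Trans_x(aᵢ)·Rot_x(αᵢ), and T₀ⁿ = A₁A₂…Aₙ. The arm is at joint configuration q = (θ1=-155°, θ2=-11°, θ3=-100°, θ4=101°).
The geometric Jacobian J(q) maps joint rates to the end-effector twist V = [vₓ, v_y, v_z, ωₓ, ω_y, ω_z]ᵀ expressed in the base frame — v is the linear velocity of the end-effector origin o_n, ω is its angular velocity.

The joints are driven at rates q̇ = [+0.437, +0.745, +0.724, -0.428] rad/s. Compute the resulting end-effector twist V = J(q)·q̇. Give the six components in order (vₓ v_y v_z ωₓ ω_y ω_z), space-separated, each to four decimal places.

o_n = [-0.1296, -0.9543, -0.0179]
J₁: ẑ×o_n = [0.9543, -0.1296, 0.0000], ω = ẑ
J2: z=[0.0000, 0.0000, 1.0000] o=[-0.1631, -0.0761, 0.0000] → [0.8782, 0.0335, -0.0000, 0.0000, 0.0000, 1.0000]
J3: z=[0.2419, -0.9703, 0.0000] o=[-0.5416, -0.1704, 0.0000] → [0.0174, 0.0043, 0.2101, 0.2419, -0.9703, 0.0000]
J4: z=[0.9556, 0.2382, -0.1736] o=[-0.4391, -0.4953, 0.1182] → [-0.1121, 0.0763, -0.5124, 0.9556, 0.2382, -0.1736]
V = J·q̇ = [1.1319, -0.0611, 0.3714, -0.2338, -0.8045, 1.2563]

1.1319 -0.0611 0.3714 -0.2338 -0.8045 1.2563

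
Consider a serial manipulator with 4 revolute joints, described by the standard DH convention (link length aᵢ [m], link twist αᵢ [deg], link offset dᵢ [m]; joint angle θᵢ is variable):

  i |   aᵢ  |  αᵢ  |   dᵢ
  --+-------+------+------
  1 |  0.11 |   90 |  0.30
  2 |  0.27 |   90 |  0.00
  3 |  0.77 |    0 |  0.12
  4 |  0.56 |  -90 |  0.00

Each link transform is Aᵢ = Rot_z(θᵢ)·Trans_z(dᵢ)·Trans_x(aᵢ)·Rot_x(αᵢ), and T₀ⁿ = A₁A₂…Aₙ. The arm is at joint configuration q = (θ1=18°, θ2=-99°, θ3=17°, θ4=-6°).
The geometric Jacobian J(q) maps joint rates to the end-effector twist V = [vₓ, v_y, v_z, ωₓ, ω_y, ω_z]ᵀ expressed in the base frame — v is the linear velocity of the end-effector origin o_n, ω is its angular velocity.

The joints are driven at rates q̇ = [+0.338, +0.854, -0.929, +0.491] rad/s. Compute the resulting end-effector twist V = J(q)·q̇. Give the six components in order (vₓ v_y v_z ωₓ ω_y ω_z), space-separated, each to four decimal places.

o_n = [-0.1370, -0.3936, -1.2181]
J₁: ẑ×o_n = [0.3936, -0.1370, 0.0000], ω = ẑ
J2: z=[0.3090, -0.9511, 0.0000] o=[0.1046, 0.0340, 0.3000] → [1.4438, 0.4691, -0.3619, 0.3090, -0.9511, 0.0000]
J3: z=[-0.9393, -0.3052, 0.1564] o=[0.0644, 0.0209, 0.0333] → [0.4468, -1.2071, 0.3279, -0.9393, -0.3052, 0.1564]
J4: z=[-0.9393, -0.3052, 0.1564] o=[-0.0883, -0.2654, -0.6752] → [0.1858, -0.5176, 0.1055, -0.9393, -0.3052, 0.1564]
V = J·q̇ = [1.0422, 1.2215, -0.5619, 0.6753, -0.6785, 0.2695]

1.0422 1.2215 -0.5619 0.6753 -0.6785 0.2695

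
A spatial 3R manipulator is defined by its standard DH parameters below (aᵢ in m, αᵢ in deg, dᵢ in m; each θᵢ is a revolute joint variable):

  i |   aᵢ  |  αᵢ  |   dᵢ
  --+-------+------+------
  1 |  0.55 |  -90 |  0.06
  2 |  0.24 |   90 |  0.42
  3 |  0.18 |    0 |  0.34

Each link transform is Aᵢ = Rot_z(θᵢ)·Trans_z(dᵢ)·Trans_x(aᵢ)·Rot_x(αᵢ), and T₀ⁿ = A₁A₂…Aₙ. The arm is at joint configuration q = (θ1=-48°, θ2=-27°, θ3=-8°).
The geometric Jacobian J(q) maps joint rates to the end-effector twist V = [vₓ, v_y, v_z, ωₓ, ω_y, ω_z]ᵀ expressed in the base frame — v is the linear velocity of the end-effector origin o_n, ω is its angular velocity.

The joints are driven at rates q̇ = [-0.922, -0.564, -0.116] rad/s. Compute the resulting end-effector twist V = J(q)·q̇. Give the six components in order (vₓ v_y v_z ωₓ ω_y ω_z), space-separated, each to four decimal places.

o_n = [0.8076, -0.3067, 0.5528]
J₁: ẑ×o_n = [0.3067, 0.8076, -0.0000], ω = ẑ
J2: z=[0.7431, 0.6691, 0.0000] o=[0.3680, -0.4087, 0.0600] → [0.3298, -0.3662, -0.2183, 0.7431, 0.6691, 0.0000]
J3: z=[-0.3038, 0.3374, 0.8910] o=[0.8232, -0.2866, 0.1690] → [0.1474, 0.1027, 0.0114, -0.3038, 0.3374, 0.8910]
V = J·q̇ = [-0.4859, -0.5500, 0.1218, -0.3839, -0.4165, -1.0254]

-0.4859 -0.5500 0.1218 -0.3839 -0.4165 -1.0254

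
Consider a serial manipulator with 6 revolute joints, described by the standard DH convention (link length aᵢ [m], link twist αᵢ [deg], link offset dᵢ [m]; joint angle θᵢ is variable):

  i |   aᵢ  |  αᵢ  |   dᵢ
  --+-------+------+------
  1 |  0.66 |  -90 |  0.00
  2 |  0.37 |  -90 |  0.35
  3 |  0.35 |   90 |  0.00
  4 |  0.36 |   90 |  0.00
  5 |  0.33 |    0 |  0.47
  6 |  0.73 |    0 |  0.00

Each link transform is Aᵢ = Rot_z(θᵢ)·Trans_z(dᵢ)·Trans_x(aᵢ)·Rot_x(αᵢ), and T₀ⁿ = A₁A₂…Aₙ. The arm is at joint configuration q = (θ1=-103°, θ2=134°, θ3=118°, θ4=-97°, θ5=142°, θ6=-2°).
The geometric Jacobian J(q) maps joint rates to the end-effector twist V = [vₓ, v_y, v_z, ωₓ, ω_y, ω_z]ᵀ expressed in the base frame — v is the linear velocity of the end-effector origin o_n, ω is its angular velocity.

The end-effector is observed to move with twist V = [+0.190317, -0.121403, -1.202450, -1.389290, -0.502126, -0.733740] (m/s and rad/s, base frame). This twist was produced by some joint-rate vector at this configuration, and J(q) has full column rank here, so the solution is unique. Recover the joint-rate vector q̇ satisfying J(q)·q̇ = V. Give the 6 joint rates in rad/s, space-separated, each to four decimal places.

-0.9050 -0.3130 -0.3180 -0.1650 -0.2750 -0.8720

o_n = [0.1751, 0.3683, -0.3572]
J₁: ẑ×o_n = [-0.3683, 0.1751, 0.0000], ω = ẑ
J2: z=[0.9744, -0.2250, 0.0000] o=[-0.1485, -0.6431, 0.0000] → [0.0804, 0.3481, 1.0583, 0.9744, -0.2250, 0.0000]
J3: z=[0.1618, 0.7009, 0.6947] o=[0.2504, -0.4714, -0.2662] → [-0.6471, -0.0375, 0.1886, 0.1618, 0.7009, 0.6947]
J4: z=[-0.3195, 0.7032, -0.6351] o=[-0.0764, -0.5131, -0.1480] → [0.4127, -0.2266, -0.4585, -0.3195, 0.7032, -0.6351]
J5: z=[0.9464, 0.2037, -0.2505] o=[-0.0933, -0.7583, -0.4110] → [0.2932, -0.1181, 1.0116, 0.9464, 0.2037, -0.2505]
J6: z=[0.9464, 0.2037, -0.2505] o=[0.2988, -0.3426, -0.4678] → [0.2006, -0.0736, 0.6980, 0.9464, 0.2037, -0.2505]
q̇ = J⁺·V = [-0.9050, -0.3130, -0.3180, -0.1650, -0.2750, -0.8720]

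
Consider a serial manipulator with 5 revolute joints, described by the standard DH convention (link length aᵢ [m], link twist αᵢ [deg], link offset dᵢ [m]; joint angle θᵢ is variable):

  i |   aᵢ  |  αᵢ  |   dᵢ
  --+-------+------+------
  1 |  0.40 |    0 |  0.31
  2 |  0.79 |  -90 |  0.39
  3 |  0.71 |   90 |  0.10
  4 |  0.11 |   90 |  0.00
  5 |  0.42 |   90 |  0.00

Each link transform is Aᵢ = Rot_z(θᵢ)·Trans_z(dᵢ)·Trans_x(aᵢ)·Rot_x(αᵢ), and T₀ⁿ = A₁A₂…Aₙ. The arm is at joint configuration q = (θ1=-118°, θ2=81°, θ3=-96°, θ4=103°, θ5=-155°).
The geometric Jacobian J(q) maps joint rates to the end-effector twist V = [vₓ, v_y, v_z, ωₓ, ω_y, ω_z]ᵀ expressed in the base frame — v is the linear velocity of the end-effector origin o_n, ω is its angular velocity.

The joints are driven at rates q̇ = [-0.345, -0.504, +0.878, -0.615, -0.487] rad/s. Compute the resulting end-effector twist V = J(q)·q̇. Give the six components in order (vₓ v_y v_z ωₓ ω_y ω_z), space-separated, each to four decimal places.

-0.3435 -0.8624 -0.2456 0.9905 0.2158 -1.2566

o_n = [0.4212, -1.0171, 1.4852]
J₁: ẑ×o_n = [1.0171, 0.4212, -0.0000], ω = ẑ
J2: z=[0.0000, 0.0000, 1.0000] o=[-0.1878, -0.3532, 0.3100] → [0.6639, 0.6090, -0.0000, 0.0000, 0.0000, 1.0000]
J3: z=[0.6018, 0.7986, 0.0000] o=[0.4431, -0.8286, 0.7000] → [0.6271, -0.4726, -0.0959, 0.6018, 0.7986, 0.0000]
J4: z=[-0.7943, 0.5985, -0.1045] o=[0.4440, -0.7041, 1.4061] → [0.0146, 0.0652, 0.2623, -0.7943, 0.5985, -0.1045]
J5: z=[0.0540, 0.2409, 0.9690] o=[0.5106, -0.6200, 1.3815] → [0.4098, -0.0922, 0.0001, 0.0540, 0.2409, 0.9690]
V = J·q̇ = [-0.3435, -0.8624, -0.2456, 0.9905, 0.2158, -1.2566]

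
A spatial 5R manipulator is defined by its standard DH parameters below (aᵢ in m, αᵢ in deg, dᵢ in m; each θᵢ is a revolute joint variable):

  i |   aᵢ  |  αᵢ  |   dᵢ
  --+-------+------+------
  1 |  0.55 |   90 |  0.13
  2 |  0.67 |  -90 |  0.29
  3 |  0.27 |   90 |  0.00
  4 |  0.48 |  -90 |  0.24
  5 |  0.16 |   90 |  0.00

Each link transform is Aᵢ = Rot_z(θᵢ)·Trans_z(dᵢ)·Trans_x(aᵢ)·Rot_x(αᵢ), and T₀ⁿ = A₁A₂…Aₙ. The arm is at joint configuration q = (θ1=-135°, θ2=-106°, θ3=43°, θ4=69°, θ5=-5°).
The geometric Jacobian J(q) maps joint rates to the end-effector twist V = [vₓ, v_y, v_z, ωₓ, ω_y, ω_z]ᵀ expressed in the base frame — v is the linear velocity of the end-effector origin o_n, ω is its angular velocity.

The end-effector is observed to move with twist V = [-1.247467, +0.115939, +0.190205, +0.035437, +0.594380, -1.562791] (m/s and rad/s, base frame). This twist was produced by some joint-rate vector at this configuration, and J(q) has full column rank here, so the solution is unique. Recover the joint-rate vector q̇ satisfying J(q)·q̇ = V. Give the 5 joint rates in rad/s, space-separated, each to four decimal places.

o_n = [-0.6548, -0.4635, -1.1960]
J₁: ẑ×o_n = [0.4635, -0.6548, 0.0000], ω = ẑ
J2: z=[-0.7071, 0.7071, 0.0000] o=[-0.3889, -0.3889, 0.1300] → [-0.9376, -0.9376, 0.2408, -0.7071, 0.7071, 0.0000]
J3: z=[-0.6797, -0.6797, -0.2756] o=[-0.4634, -0.0533, -0.5140] → [0.3504, -0.4107, 0.1487, -0.6797, -0.6797, -0.2756]
J4: z=[-0.3842, 0.6501, -0.6556] o=[-0.2947, -0.1450, -0.7039] → [-0.5287, 0.0470, 0.3565, -0.3842, 0.6501, -0.6556]
J5: z=[-0.8269, 0.0736, 0.5575] o=[-0.5840, -0.3520, -1.1057] → [0.0555, -0.1142, 0.0974, -0.8269, 0.0736, 0.5575]
q̇ = J⁺·V = [-0.9570, 0.6480, 0.0030, 0.2960, -0.7370]

-0.9570 0.6480 0.0030 0.2960 -0.7370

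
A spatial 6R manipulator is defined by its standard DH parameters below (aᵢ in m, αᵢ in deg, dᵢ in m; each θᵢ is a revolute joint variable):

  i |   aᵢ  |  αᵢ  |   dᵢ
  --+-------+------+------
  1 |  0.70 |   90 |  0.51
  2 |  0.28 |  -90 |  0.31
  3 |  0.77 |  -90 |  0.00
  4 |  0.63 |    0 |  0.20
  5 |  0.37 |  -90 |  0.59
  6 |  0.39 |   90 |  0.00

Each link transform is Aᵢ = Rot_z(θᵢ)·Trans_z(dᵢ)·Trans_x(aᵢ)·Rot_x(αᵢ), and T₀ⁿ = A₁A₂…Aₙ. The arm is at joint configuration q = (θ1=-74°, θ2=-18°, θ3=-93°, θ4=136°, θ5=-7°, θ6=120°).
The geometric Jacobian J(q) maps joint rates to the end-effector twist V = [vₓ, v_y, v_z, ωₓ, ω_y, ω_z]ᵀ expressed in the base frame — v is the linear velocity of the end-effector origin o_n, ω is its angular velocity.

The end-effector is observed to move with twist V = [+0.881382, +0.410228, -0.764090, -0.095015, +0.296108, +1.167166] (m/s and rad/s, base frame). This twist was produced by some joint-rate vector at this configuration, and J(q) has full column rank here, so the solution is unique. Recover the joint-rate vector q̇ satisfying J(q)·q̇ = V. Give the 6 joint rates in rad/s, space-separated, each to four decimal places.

o_n = [-0.1861, -1.3103, -0.2583]
J₁: ẑ×o_n = [1.3103, -0.1861, 0.0000], ω = ẑ
J2: z=[-0.9613, -0.2756, 0.0000] o=[0.1929, -0.6729, 0.5100] → [0.2118, -0.7385, 0.5083, -0.9613, -0.2756, 0.0000]
J3: z=[0.0852, -0.2970, 0.9511] o=[-0.0316, -1.0143, 0.4235] → [0.4840, -0.0888, -0.0711, 0.0852, -0.2970, 0.9511]
J4: z=[0.2115, -0.9274, -0.3086] o=[-0.7814, -1.1894, 0.4359] → [0.6065, -0.0369, 0.5265, 0.2115, -0.9274, -0.3086]
J5: z=[0.2115, -0.9274, -0.3086] o=[-0.3351, -1.1418, -0.0493] → [0.1418, -0.0018, 0.1025, 0.2115, -0.9274, -0.3086]
J6: z=[0.8103, -0.0102, 0.5860] o=[-0.0081, -1.5506, -0.5086] → [-0.1434, -0.3071, 0.1929, 0.8103, -0.0102, 0.5860]
q̇ = J⁺·V = [0.6470, -0.5010, 0.8310, -0.6460, 0.2170, -0.6870]

0.6470 -0.5010 0.8310 -0.6460 0.2170 -0.6870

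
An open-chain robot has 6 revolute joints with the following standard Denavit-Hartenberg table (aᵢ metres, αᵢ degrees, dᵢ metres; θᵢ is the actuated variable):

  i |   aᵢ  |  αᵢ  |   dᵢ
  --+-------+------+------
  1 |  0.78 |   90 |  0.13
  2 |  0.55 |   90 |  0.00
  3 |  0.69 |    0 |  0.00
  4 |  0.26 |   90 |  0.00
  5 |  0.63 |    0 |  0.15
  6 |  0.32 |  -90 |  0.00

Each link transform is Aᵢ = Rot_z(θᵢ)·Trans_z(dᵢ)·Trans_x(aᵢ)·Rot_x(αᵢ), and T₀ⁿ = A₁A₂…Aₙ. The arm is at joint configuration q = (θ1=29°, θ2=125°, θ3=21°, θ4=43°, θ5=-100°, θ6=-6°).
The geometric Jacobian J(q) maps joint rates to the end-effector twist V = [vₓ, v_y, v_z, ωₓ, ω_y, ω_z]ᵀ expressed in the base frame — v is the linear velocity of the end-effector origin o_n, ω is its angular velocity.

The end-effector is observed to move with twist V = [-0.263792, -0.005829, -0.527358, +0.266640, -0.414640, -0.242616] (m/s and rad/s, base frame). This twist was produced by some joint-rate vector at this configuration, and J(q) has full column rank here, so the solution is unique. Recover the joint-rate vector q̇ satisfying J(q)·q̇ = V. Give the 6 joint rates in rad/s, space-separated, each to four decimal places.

0.0300 0.3740 -0.2050 0.0750 0.1470 -0.4160

o_n = [-0.5479, -0.5754, 0.7088]
J₁: ẑ×o_n = [0.5754, -0.5479, 0.0000], ω = ẑ
J2: z=[0.4848, -0.8746, 0.0000] o=[0.6822, 0.3782, 0.1300] → [-0.5062, -0.2806, -1.5382, 0.4848, -0.8746, 0.0000]
J3: z=[0.7164, 0.3971, 0.5736] o=[0.4063, 0.2252, 0.5805] → [0.5101, -0.6392, -0.1946, 0.7164, 0.3971, 0.5736]
J4: z=[0.7164, 0.3971, 0.5736] o=[0.2030, -0.1702, 1.1082] → [0.0738, -0.1445, 0.0079, 0.7164, 0.3971, 0.5736]
J5: z=[-0.6634, 0.1335, 0.7362] o=[0.2591, -0.4063, 1.2016] → [0.0587, -0.9211, 0.2199, -0.6634, 0.1335, 0.7362]
J6: z=[-0.6634, 0.1335, 0.7362] o=[-0.3085, -0.5333, 0.9169] → [0.0032, -0.3143, 0.0599, -0.6634, 0.1335, 0.7362]
q̇ = J⁺·V = [0.0300, 0.3740, -0.2050, 0.0750, 0.1470, -0.4160]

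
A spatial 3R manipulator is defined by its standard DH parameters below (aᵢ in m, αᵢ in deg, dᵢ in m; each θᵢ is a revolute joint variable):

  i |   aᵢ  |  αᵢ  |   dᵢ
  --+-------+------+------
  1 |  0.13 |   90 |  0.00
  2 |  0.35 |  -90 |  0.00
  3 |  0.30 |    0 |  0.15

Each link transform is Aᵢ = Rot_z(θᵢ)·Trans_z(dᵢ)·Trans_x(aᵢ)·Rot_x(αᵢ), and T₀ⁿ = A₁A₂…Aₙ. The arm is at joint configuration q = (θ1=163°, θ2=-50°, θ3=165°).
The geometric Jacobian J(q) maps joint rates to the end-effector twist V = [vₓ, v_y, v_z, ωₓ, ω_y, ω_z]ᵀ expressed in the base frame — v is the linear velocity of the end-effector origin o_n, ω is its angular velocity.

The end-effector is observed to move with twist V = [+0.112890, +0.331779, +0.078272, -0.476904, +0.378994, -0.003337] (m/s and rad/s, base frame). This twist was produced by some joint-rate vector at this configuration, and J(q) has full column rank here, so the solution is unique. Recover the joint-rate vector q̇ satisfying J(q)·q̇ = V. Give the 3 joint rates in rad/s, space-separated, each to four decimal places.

o_n = [-0.2939, 0.0087, 0.0503]
J₁: ẑ×o_n = [-0.0087, -0.2939, 0.0000], ω = ẑ
J2: z=[0.2924, 0.9563, 0.0000] o=[-0.1243, 0.0380, 0.0000] → [0.0481, -0.0147, 0.1536, 0.2924, 0.9563, 0.0000]
J3: z=[-0.7326, 0.2240, 0.6428] o=[-0.3395, 0.1038, -0.2681] → [0.1325, 0.2625, 0.0595, -0.7326, 0.2240, 0.6428]
q̇ = J⁺·V = [-0.4790, 0.2230, 0.7400]

-0.4790 0.2230 0.7400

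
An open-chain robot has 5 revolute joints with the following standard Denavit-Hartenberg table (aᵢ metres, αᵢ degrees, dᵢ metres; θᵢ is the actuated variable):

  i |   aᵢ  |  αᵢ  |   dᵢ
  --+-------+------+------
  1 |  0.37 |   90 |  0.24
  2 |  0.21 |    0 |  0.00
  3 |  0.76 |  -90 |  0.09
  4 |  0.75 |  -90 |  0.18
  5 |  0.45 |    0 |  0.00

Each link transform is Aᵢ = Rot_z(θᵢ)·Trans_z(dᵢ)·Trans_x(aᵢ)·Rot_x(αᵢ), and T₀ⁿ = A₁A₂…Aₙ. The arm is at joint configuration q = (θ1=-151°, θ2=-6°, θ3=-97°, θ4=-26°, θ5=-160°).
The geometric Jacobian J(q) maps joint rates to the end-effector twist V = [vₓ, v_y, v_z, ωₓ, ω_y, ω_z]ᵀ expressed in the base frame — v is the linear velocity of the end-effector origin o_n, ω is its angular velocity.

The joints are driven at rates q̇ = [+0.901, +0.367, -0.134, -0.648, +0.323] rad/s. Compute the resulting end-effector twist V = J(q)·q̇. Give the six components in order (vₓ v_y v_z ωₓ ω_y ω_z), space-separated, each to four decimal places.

o_n = [-0.6966, -0.1193, -0.8841]
J₁: ẑ×o_n = [0.1193, -0.6966, 0.0000], ω = ẑ
J2: z=[-0.4848, 0.8746, 0.0000] o=[-0.3236, -0.1794, 0.2400] → [-0.9831, -0.5450, 0.2971, -0.4848, 0.8746, 0.0000]
J3: z=[-0.4848, 0.8746, 0.0000] o=[-0.5063, -0.2806, 0.2180] → [-0.9639, -0.5343, 0.0882, -0.4848, 0.8746, 0.0000]
J4: z=[-0.8522, -0.4724, -0.2250] o=[-0.4004, -0.1190, -0.5225] → [0.1708, -0.2415, -0.1397, -0.8522, -0.4724, -0.2250]
J5: z=[0.5220, -0.7383, -0.4271] o=[-0.5805, 0.1570, -1.2198] → [-0.3659, -0.1257, -0.2299, 0.5220, -0.7383, -0.4271]
V = J·q̇ = [-0.3530, -0.6401, 0.1135, 0.6079, 0.2714, 0.9088]

-0.3530 -0.6401 0.1135 0.6079 0.2714 0.9088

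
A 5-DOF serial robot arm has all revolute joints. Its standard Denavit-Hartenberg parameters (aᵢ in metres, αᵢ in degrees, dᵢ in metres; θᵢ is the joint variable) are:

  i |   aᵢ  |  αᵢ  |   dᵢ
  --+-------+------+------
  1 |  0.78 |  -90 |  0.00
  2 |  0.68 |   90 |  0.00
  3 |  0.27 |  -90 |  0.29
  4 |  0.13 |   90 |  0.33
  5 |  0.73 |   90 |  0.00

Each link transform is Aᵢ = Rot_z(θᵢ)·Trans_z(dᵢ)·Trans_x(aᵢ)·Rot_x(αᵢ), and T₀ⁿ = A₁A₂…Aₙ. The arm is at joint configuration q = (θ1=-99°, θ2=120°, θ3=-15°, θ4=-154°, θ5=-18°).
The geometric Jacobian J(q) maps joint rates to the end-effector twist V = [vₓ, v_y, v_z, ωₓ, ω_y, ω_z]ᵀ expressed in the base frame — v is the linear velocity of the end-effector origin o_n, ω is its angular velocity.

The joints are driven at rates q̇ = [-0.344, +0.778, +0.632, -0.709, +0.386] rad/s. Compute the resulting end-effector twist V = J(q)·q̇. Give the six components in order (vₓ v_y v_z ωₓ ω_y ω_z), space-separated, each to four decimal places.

-0.2503 0.6181 0.2444 0.0695 -0.4366 -0.1861

o_n = [0.0295, -1.2378, -0.5441]
J₁: ẑ×o_n = [1.2378, 0.0295, -0.0000], ω = ẑ
J2: z=[0.9877, -0.1564, 0.0000] o=[-0.1220, -0.7704, 0.0000] → [0.0851, 0.5374, -0.4380, 0.9877, -0.1564, 0.0000]
J3: z=[-0.1355, -0.8554, -0.5000] o=[-0.0688, -0.4346, -0.5889] → [-0.4399, -0.0431, 0.1929, -0.1355, -0.8554, -0.5000]
J4: z=[0.9743, -0.0233, -0.2241] o=[-0.1567, -0.5429, -0.9598] → [-0.1654, -0.4467, -0.6727, 0.9743, -0.0233, -0.2241]
J5: z=[0.2007, 0.5419, 0.8161] o=[0.1781, -0.6598, -0.9645] → [0.6995, -0.2057, -0.0355, 0.2007, 0.5419, 0.8161]
V = J·q̇ = [-0.2503, 0.6181, 0.2444, 0.0695, -0.4366, -0.1861]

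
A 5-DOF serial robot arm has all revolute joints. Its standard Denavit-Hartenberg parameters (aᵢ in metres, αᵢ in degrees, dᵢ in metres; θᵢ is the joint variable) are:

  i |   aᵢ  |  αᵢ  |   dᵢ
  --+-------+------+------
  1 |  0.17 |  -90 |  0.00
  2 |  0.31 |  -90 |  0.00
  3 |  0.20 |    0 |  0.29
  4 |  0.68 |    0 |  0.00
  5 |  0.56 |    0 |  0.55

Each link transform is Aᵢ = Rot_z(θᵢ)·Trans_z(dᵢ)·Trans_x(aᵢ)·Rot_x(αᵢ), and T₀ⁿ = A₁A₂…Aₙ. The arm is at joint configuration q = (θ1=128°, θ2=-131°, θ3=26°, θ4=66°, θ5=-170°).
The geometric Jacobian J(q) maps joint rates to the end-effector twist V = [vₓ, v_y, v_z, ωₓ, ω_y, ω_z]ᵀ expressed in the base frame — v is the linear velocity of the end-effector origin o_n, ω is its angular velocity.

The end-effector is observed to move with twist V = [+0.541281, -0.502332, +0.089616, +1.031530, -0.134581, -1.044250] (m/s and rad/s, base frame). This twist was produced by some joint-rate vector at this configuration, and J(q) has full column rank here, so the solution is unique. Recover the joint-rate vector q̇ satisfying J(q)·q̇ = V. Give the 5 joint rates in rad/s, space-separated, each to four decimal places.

o_n = [-0.0867, 0.4675, 0.9907]
J₁: ẑ×o_n = [-0.4675, -0.0867, 0.0000], ω = ẑ
J2: z=[-0.7880, -0.6157, 0.0000] o=[-0.1047, 0.1340, 0.0000] → [-0.6099, 0.7807, -0.2518, -0.7880, -0.6157, 0.0000]
J3: z=[-0.4646, 0.5947, 0.6561] o=[0.0205, -0.0263, 0.2340] → [0.1260, 0.2812, -0.1657, -0.4646, 0.5947, 0.6561]
J4: z=[-0.4646, 0.5947, 0.6561] o=[0.0275, 0.1072, 0.5599] → [0.0198, 0.1252, -0.0995, -0.4646, 0.5947, 0.6561]
J5: z=[-0.4646, 0.5947, 0.6561] o=[0.5534, 0.5379, 0.5420] → [0.3130, -0.2115, 0.4134, -0.4646, 0.5947, 0.6561]
q̇ = J⁺·V = [-0.4000, -0.7300, 0.2650, -0.9070, -0.3400]

-0.4000 -0.7300 0.2650 -0.9070 -0.3400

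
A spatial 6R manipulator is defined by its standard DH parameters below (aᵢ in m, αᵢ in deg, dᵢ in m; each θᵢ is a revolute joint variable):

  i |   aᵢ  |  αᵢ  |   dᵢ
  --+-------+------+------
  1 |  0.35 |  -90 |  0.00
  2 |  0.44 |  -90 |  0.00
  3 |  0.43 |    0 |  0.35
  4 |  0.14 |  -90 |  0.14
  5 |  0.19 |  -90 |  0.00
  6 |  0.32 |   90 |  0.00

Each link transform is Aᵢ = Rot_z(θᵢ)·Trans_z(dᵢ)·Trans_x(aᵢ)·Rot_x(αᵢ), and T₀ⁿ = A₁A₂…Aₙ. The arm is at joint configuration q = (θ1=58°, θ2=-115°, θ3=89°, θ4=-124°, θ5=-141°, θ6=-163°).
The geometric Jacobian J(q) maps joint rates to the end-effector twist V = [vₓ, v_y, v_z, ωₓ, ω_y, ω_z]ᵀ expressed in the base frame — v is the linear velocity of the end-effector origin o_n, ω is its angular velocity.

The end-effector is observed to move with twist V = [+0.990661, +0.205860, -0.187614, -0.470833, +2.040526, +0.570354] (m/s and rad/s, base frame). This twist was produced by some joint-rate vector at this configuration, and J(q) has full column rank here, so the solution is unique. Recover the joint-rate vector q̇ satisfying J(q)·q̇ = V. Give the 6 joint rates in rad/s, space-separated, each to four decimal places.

o_n = [0.5489, 0.1716, 0.8013]
J₁: ẑ×o_n = [-0.1716, 0.5489, 0.0000], ω = ẑ
J2: z=[-0.8480, 0.5299, 0.0000] o=[0.1855, 0.2968, 0.0000] → [0.4246, 0.6796, -0.0864, -0.8480, 0.5299, 0.0000]
J3: z=[0.4803, 0.7686, 0.4226] o=[0.0869, 0.1391, 0.3988] → [0.2956, 0.0019, -0.3395, 0.4803, 0.7686, 0.4226]
J4: z=[0.4803, 0.7686, 0.4226] o=[0.6180, 0.1776, 0.5535] → [0.1930, -0.1482, 0.0502, 0.4803, 0.7686, 0.4226]
J5: z=[0.5662, -0.6397, 0.5198] o=[0.5914, 0.2867, 0.7166] → [0.0056, -0.0701, -0.0923, 0.5662, -0.6397, 0.5198]
J6: z=[-0.0483, 0.6038, 0.7956] o=[0.7477, 0.3770, 0.6575] → [0.2503, -0.1512, 0.1300, -0.0483, 0.6038, 0.7956]
q̇ = J⁺·V = [-0.4760, 0.9240, 0.7870, 0.2770, -0.2710, 0.9270]

-0.4760 0.9240 0.7870 0.2770 -0.2710 0.9270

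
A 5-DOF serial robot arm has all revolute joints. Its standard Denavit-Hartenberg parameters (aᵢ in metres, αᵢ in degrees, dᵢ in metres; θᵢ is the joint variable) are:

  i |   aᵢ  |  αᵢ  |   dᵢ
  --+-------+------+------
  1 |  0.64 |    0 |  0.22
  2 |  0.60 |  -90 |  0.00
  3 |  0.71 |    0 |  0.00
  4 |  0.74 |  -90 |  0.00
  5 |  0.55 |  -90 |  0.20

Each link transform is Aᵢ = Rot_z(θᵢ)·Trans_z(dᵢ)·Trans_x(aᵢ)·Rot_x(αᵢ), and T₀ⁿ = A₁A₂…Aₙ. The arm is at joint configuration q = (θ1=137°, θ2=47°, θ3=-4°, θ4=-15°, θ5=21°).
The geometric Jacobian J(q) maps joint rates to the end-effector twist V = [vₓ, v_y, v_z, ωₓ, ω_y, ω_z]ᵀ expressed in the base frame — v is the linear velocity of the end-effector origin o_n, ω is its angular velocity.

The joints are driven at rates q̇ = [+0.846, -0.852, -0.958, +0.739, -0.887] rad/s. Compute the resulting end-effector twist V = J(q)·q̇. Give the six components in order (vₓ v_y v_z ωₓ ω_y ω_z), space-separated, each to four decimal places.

-0.4071 -0.8398 1.0093 0.2728 0.2386 0.8327

o_n = [-3.0341, 0.4546, 0.4885]
J₁: ẑ×o_n = [-0.4546, -3.0341, 0.0000], ω = ẑ
J2: z=[0.0000, 0.0000, 1.0000] o=[-0.4681, 0.4365, 0.2200] → [-0.0181, -2.5661, 0.0000, 0.0000, 0.0000, 1.0000]
J3: z=[0.0698, -0.9976, 0.0000] o=[-1.0666, 0.3946, 0.2200] → [-0.2679, -0.0187, -1.9586, 0.0698, -0.9976, 0.0000]
J4: z=[0.0698, -0.9976, 0.0000] o=[-1.7731, 0.3452, 0.2695] → [-0.2185, -0.0153, -1.2503, 0.0698, -0.9976, 0.0000]
J5: z=[-0.3248, -0.0227, -0.9455] o=[-2.4711, 0.2964, 0.5104] → [0.1501, 0.5252, -0.0642, -0.3248, -0.0227, -0.9455]
V = J·q̇ = [-0.4071, -0.8398, 1.0093, 0.2728, 0.2386, 0.8327]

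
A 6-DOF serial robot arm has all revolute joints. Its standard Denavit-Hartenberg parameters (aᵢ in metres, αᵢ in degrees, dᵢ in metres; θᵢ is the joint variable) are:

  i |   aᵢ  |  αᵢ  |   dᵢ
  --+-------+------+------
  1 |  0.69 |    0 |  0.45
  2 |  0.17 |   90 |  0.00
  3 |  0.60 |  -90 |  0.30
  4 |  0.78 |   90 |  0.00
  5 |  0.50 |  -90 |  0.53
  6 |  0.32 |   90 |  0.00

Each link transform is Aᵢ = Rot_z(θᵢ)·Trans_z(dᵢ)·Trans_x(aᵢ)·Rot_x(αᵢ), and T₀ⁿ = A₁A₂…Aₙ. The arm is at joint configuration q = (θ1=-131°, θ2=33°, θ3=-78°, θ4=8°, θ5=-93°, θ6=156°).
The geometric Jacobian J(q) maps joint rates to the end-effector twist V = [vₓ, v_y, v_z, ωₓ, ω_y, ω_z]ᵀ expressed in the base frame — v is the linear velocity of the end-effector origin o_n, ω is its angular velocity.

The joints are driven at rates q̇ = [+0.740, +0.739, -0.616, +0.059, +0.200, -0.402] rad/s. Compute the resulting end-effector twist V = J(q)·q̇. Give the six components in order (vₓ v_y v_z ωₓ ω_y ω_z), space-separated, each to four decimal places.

o_n = [-1.0723, -0.6981, -0.9794]
J₁: ẑ×o_n = [0.6981, -1.0723, 0.0000], ω = ẑ
J2: z=[0.0000, 0.0000, 1.0000] o=[-0.4527, -0.5207, 0.4500] → [0.1773, -0.6196, 0.0000, 0.0000, 0.0000, 1.0000]
J3: z=[-0.9903, 0.1392, 0.0000] o=[-0.4763, -0.6891, 0.4500] → [-0.1989, -1.4155, 0.0918, -0.9903, 0.1392, 0.0000]
J4: z=[-0.1361, -0.9686, 0.2079] o=[-0.7908, -0.7709, -0.1369] → [0.8010, -0.1732, -0.2826, -0.1361, -0.9686, 0.2079]
J5: z=[-0.9847, 0.1092, -0.1361] o=[-0.7056, -0.9450, -0.8924] → [0.0241, -0.0358, -0.2031, -0.9847, 0.1092, -0.1361]
J6: z=[0.1161, -0.1723, -0.9782] o=[-1.1624, -0.3977, -1.0430] → [-0.3048, -0.0955, -0.0194, 0.1161, -0.1723, -0.9782]
V = J·q̇ = [0.9448, -0.3584, -0.1061, 0.3584, -0.0518, 1.8573]

0.9448 -0.3584 -0.1061 0.3584 -0.0518 1.8573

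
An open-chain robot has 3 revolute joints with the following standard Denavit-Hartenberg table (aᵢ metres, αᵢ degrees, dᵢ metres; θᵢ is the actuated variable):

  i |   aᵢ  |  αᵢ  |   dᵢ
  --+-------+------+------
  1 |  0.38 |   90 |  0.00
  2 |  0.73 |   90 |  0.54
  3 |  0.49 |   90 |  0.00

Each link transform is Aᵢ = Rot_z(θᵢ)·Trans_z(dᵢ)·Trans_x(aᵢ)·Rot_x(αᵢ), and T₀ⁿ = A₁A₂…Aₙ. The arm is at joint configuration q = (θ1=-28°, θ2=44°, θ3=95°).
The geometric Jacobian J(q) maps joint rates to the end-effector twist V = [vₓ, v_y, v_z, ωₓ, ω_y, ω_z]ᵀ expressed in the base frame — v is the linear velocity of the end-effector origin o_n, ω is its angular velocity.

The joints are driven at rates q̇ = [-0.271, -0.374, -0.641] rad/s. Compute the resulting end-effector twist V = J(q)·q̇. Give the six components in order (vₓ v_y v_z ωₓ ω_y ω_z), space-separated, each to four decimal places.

o_n = [0.2894, -1.3183, 0.4774]
J₁: ẑ×o_n = [1.3183, 0.2894, -0.0000], ω = ẑ
J2: z=[-0.4695, -0.8829, 0.0000] o=[0.3355, -0.1784, 0.0000] → [-0.4215, 0.2241, 0.4944, -0.4695, -0.8829, 0.0000]
J3: z=[0.6133, -0.3261, -0.7193] o=[0.5457, -0.9017, 0.5071] → [-0.2900, 0.2026, -0.3391, 0.6133, -0.3261, -0.7193]
V = J·q̇ = [-0.0137, -0.2921, 0.0325, -0.2176, 0.5393, 0.1901]

-0.0137 -0.2921 0.0325 -0.2176 0.5393 0.1901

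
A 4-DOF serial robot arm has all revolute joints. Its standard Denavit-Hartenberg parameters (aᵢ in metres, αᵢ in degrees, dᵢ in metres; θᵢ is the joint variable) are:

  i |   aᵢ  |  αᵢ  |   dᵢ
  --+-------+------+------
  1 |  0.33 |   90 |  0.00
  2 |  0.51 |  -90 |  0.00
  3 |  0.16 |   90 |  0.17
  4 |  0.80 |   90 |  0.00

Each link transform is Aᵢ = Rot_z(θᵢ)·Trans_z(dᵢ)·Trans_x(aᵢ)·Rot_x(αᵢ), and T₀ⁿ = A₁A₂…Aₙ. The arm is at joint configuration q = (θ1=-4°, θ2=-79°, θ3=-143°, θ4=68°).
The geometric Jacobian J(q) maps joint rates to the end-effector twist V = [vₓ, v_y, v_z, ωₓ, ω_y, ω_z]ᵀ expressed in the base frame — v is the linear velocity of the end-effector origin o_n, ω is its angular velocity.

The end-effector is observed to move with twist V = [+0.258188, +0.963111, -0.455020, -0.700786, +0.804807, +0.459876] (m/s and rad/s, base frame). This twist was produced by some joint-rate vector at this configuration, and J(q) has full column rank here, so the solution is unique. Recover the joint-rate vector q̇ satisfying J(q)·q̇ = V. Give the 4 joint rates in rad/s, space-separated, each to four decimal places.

o_n = [1.2299, -0.3633, 0.0337]
J₁: ẑ×o_n = [0.3633, 1.2299, -0.0000], ω = ẑ
J2: z=[-0.0698, -0.9976, 0.0000] o=[0.3292, -0.0230, 0.0000] → [-0.0336, 0.0024, 0.9223, -0.0698, -0.9976, 0.0000]
J3: z=[0.9792, -0.0685, 0.1908] o=[0.4263, -0.0298, -0.5006] → [0.0270, -0.3699, -0.2716, 0.9792, -0.0685, 0.1908]
J4: z=[-0.0588, 0.8047, 0.5908] o=[0.5617, -0.1358, -0.3428] → [0.4374, 0.4169, -0.5243, -0.0588, 0.8047, 0.5908]
q̇ = J⁺·V = [0.5000, -0.6150, -0.7490, 0.1740]

0.5000 -0.6150 -0.7490 0.1740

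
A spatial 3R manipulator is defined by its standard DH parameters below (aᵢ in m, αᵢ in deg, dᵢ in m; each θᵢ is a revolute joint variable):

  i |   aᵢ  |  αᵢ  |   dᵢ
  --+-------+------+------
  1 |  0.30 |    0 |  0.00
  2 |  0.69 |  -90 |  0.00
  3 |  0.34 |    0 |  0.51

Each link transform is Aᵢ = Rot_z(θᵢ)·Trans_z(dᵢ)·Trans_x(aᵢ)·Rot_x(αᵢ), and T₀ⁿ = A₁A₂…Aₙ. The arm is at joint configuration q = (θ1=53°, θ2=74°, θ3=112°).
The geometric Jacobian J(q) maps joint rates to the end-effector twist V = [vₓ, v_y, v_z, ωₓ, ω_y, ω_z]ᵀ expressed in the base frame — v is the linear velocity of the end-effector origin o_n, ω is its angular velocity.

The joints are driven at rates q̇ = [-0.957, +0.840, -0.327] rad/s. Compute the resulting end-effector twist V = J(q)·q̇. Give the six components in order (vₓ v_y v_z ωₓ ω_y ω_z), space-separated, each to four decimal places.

o_n = [-0.5654, 0.3820, -0.3152]
J₁: ẑ×o_n = [-0.3820, -0.5654, 0.0000], ω = ẑ
J2: z=[0.0000, 0.0000, 1.0000] o=[0.1805, 0.2396, 0.0000] → [-0.1424, -0.7459, 0.0000, 0.0000, 0.0000, 1.0000]
J3: z=[-0.7986, -0.6018, 0.0000] o=[-0.2347, 0.7906, 0.0000] → [0.1897, -0.2518, 0.1274, -0.7986, -0.6018, 0.0000]
V = J·q̇ = [0.1839, -0.0032, -0.0416, 0.2612, 0.1968, -0.1170]

0.1839 -0.0032 -0.0416 0.2612 0.1968 -0.1170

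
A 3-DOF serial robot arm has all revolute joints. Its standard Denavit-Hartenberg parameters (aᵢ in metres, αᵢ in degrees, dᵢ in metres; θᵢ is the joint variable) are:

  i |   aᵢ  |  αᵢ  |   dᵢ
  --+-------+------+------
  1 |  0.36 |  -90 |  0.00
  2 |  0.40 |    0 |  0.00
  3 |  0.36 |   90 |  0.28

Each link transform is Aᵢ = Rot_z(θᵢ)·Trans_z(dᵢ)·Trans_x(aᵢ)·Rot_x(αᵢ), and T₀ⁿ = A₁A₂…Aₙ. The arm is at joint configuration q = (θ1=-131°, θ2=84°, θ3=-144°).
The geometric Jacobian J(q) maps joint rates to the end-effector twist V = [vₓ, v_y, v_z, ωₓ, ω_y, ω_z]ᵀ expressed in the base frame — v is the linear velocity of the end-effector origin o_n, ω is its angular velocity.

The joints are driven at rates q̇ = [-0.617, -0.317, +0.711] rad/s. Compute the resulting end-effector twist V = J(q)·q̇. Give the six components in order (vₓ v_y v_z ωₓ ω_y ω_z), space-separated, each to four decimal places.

o_n = [-0.1704, -0.6228, -0.0860]
J₁: ẑ×o_n = [0.6228, -0.1704, 0.0000], ω = ẑ
J2: z=[0.7547, -0.6561, 0.0000] o=[-0.2362, -0.2717, 0.0000] → [0.0564, 0.0649, -0.2218, 0.7547, -0.6561, 0.0000]
J3: z=[0.7547, -0.6561, 0.0000] o=[-0.2636, -0.3033, -0.3978] → [-0.2045, -0.2353, -0.1800, 0.7547, -0.6561, 0.0000]
V = J·q̇ = [-0.5476, -0.0828, -0.0577, 0.2974, -0.2585, -0.6170]

-0.5476 -0.0828 -0.0577 0.2974 -0.2585 -0.6170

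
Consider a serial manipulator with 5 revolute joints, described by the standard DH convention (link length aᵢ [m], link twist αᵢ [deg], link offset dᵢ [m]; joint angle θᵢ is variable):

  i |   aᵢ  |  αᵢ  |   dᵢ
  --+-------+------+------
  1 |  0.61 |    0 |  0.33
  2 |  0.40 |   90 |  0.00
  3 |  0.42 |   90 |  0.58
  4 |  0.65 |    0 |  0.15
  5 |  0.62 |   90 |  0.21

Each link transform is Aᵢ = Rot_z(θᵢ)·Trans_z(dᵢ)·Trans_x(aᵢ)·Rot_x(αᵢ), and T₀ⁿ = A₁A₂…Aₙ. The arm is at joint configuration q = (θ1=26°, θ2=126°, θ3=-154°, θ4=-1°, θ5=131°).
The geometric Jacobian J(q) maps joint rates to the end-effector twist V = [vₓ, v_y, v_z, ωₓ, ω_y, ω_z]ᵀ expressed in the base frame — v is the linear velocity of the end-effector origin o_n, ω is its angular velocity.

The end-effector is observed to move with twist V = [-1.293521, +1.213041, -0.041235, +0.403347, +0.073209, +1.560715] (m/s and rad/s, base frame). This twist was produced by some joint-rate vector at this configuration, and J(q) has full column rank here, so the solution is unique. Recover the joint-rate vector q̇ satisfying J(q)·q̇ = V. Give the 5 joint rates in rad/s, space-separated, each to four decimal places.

0.9460 -0.0450 0.2540 0.1410 0.5930

o_n = [1.3572, 1.0193, 0.3593]
J₁: ẑ×o_n = [-1.0193, 1.3572, 0.0000], ω = ẑ
J2: z=[0.0000, 0.0000, 1.0000] o=[0.5483, 0.2674, 0.3300] → [-0.7519, 0.8089, 0.0000, 0.0000, 0.0000, 1.0000]
J3: z=[0.4695, 0.8829, 0.0000] o=[0.1951, 0.4552, 0.3300] → [0.0258, -0.0137, -0.7612, 0.4695, 0.8829, 0.0000]
J4: z=[0.3871, -0.2058, 0.8988] o=[0.8007, 0.7901, 0.1459] → [-0.2499, 0.4176, 0.2032, 0.3871, -0.2058, 0.8988]
J5: z=[0.3871, -0.2058, 0.8988] o=[1.3692, 0.4750, -0.0042] → [-0.5640, -0.1515, 0.2082, 0.3871, -0.2058, 0.8988]
q̇ = J⁺·V = [0.9460, -0.0450, 0.2540, 0.1410, 0.5930]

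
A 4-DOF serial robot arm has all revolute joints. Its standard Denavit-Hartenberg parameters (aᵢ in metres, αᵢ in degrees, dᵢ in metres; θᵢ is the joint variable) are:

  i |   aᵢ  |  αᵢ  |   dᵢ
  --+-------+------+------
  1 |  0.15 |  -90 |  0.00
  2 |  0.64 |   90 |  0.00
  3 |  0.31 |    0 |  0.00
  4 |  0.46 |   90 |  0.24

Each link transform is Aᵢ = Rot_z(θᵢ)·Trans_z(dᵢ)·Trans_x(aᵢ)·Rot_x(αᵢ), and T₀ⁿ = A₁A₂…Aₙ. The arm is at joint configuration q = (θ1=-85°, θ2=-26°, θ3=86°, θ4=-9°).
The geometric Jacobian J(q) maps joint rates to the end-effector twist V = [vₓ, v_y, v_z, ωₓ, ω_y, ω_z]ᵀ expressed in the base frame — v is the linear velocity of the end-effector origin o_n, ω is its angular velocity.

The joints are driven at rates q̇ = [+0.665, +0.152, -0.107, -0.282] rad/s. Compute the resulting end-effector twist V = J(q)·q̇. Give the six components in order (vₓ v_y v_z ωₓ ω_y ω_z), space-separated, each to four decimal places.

o_n = [0.8184, -0.6637, 0.5511]
J₁: ẑ×o_n = [0.6637, 0.8184, -0.0000], ω = ẑ
J2: z=[0.9962, 0.0872, 0.0000] o=[0.0131, -0.1494, 0.0000] → [0.0480, -0.5490, -0.5825, 0.9962, 0.0872, 0.0000]
J3: z=[-0.0382, 0.4367, 0.8988] o=[0.0632, -0.7225, 0.2806] → [0.0653, 0.6891, -0.3320, -0.0382, 0.4367, 0.8988]
J4: z=[-0.0382, 0.4367, 0.8988] o=[0.3730, -0.7149, 0.2900] → [0.0680, 0.4103, -0.1965, -0.0382, 0.4367, 0.8988]
V = J·q̇ = [0.4225, 0.2713, 0.0024, 0.1663, -0.1566, 0.3154]

0.4225 0.2713 0.0024 0.1663 -0.1566 0.3154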